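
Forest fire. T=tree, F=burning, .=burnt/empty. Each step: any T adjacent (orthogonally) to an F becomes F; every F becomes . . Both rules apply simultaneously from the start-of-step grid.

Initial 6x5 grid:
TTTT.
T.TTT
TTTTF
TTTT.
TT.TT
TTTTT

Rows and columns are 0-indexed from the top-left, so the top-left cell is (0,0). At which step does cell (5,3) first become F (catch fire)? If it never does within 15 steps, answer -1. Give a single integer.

Step 1: cell (5,3)='T' (+2 fires, +1 burnt)
Step 2: cell (5,3)='T' (+3 fires, +2 burnt)
Step 3: cell (5,3)='T' (+5 fires, +3 burnt)
Step 4: cell (5,3)='F' (+5 fires, +5 burnt)
  -> target ignites at step 4
Step 5: cell (5,3)='.' (+6 fires, +5 burnt)
Step 6: cell (5,3)='.' (+3 fires, +6 burnt)
Step 7: cell (5,3)='.' (+1 fires, +3 burnt)
Step 8: cell (5,3)='.' (+0 fires, +1 burnt)
  fire out at step 8

4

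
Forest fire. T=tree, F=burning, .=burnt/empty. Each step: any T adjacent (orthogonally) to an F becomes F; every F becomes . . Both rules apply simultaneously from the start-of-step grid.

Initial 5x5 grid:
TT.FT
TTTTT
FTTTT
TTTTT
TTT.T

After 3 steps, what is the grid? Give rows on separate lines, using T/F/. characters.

Step 1: 5 trees catch fire, 2 burn out
  TT..F
  FTTFT
  .FTTT
  FTTTT
  TTT.T
Step 2: 8 trees catch fire, 5 burn out
  FT...
  .FF.F
  ..FFT
  .FTTT
  FTT.T
Step 3: 5 trees catch fire, 8 burn out
  .F...
  .....
  ....F
  ..FFT
  .FT.T

.F...
.....
....F
..FFT
.FT.T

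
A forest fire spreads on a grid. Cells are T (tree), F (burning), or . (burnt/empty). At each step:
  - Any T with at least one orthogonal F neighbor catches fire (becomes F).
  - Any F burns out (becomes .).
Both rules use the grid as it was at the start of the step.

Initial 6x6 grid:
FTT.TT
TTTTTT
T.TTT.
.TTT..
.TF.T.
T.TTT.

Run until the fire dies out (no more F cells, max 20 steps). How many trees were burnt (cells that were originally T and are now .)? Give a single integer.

Step 1: +5 fires, +2 burnt (F count now 5)
Step 2: +7 fires, +5 burnt (F count now 7)
Step 3: +3 fires, +7 burnt (F count now 3)
Step 4: +3 fires, +3 burnt (F count now 3)
Step 5: +1 fires, +3 burnt (F count now 1)
Step 6: +2 fires, +1 burnt (F count now 2)
Step 7: +1 fires, +2 burnt (F count now 1)
Step 8: +0 fires, +1 burnt (F count now 0)
Fire out after step 8
Initially T: 23, now '.': 35
Total burnt (originally-T cells now '.'): 22

Answer: 22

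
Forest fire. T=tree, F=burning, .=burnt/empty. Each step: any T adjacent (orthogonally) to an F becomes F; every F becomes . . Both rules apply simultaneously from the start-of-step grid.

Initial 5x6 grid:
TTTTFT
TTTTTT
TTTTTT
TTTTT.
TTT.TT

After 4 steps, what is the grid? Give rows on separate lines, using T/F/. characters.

Step 1: 3 trees catch fire, 1 burn out
  TTTF.F
  TTTTFT
  TTTTTT
  TTTTT.
  TTT.TT
Step 2: 4 trees catch fire, 3 burn out
  TTF...
  TTTF.F
  TTTTFT
  TTTTT.
  TTT.TT
Step 3: 5 trees catch fire, 4 burn out
  TF....
  TTF...
  TTTF.F
  TTTTF.
  TTT.TT
Step 4: 5 trees catch fire, 5 burn out
  F.....
  TF....
  TTF...
  TTTF..
  TTT.FT

F.....
TF....
TTF...
TTTF..
TTT.FT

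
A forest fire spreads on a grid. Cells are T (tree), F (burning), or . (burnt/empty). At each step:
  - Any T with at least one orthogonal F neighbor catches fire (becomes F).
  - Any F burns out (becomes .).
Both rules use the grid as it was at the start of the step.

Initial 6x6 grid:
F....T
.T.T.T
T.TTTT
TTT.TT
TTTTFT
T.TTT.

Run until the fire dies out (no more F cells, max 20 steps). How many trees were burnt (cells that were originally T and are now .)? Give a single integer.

Answer: 22

Derivation:
Step 1: +4 fires, +2 burnt (F count now 4)
Step 2: +4 fires, +4 burnt (F count now 4)
Step 3: +5 fires, +4 burnt (F count now 5)
Step 4: +5 fires, +5 burnt (F count now 5)
Step 5: +3 fires, +5 burnt (F count now 3)
Step 6: +1 fires, +3 burnt (F count now 1)
Step 7: +0 fires, +1 burnt (F count now 0)
Fire out after step 7
Initially T: 23, now '.': 35
Total burnt (originally-T cells now '.'): 22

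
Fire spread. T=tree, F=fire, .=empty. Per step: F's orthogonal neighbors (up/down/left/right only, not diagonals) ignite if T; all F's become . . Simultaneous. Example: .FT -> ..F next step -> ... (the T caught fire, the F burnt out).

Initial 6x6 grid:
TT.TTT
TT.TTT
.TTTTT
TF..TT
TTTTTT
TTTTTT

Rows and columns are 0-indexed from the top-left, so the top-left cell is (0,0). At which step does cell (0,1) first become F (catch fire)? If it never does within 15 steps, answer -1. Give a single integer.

Step 1: cell (0,1)='T' (+3 fires, +1 burnt)
Step 2: cell (0,1)='T' (+5 fires, +3 burnt)
Step 3: cell (0,1)='F' (+6 fires, +5 burnt)
  -> target ignites at step 3
Step 4: cell (0,1)='.' (+5 fires, +6 burnt)
Step 5: cell (0,1)='.' (+6 fires, +5 burnt)
Step 6: cell (0,1)='.' (+4 fires, +6 burnt)
Step 7: cell (0,1)='.' (+1 fires, +4 burnt)
Step 8: cell (0,1)='.' (+0 fires, +1 burnt)
  fire out at step 8

3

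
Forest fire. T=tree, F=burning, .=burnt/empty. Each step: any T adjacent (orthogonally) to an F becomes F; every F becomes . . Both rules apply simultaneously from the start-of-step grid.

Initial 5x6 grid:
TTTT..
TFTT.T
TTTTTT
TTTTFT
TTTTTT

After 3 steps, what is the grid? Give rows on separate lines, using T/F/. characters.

Step 1: 8 trees catch fire, 2 burn out
  TFTT..
  F.FT.T
  TFTTFT
  TTTF.F
  TTTTFT
Step 2: 11 trees catch fire, 8 burn out
  F.FT..
  ...F.T
  F.FF.F
  TFF...
  TTTF.F
Step 3: 5 trees catch fire, 11 burn out
  ...F..
  .....F
  ......
  F.....
  TFF...

...F..
.....F
......
F.....
TFF...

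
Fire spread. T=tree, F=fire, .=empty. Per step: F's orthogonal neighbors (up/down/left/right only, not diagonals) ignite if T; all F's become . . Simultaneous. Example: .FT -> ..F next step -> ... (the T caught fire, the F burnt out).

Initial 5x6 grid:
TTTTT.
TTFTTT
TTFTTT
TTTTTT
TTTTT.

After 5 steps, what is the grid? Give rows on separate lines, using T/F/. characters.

Step 1: 6 trees catch fire, 2 burn out
  TTFTT.
  TF.FTT
  TF.FTT
  TTFTTT
  TTTTT.
Step 2: 9 trees catch fire, 6 burn out
  TF.FT.
  F...FT
  F...FT
  TF.FTT
  TTFTT.
Step 3: 8 trees catch fire, 9 burn out
  F...F.
  .....F
  .....F
  F...FT
  TF.FT.
Step 4: 3 trees catch fire, 8 burn out
  ......
  ......
  ......
  .....F
  F...F.
Step 5: 0 trees catch fire, 3 burn out
  ......
  ......
  ......
  ......
  ......

......
......
......
......
......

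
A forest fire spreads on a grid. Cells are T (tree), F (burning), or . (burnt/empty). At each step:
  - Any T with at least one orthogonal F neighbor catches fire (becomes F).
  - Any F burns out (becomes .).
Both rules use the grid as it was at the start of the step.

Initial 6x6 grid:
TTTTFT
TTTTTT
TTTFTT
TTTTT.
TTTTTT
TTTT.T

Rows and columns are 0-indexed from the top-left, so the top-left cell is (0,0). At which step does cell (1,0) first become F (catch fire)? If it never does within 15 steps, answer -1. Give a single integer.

Step 1: cell (1,0)='T' (+7 fires, +2 burnt)
Step 2: cell (1,0)='T' (+8 fires, +7 burnt)
Step 3: cell (1,0)='T' (+7 fires, +8 burnt)
Step 4: cell (1,0)='F' (+6 fires, +7 burnt)
  -> target ignites at step 4
Step 5: cell (1,0)='.' (+3 fires, +6 burnt)
Step 6: cell (1,0)='.' (+1 fires, +3 burnt)
Step 7: cell (1,0)='.' (+0 fires, +1 burnt)
  fire out at step 7

4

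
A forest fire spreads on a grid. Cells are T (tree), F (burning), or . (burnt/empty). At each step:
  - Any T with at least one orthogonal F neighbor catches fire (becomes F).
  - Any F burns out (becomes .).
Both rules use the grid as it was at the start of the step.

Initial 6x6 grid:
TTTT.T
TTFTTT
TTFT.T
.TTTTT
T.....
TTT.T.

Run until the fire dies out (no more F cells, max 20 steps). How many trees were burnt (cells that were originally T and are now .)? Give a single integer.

Answer: 19

Derivation:
Step 1: +6 fires, +2 burnt (F count now 6)
Step 2: +7 fires, +6 burnt (F count now 7)
Step 3: +3 fires, +7 burnt (F count now 3)
Step 4: +3 fires, +3 burnt (F count now 3)
Step 5: +0 fires, +3 burnt (F count now 0)
Fire out after step 5
Initially T: 24, now '.': 31
Total burnt (originally-T cells now '.'): 19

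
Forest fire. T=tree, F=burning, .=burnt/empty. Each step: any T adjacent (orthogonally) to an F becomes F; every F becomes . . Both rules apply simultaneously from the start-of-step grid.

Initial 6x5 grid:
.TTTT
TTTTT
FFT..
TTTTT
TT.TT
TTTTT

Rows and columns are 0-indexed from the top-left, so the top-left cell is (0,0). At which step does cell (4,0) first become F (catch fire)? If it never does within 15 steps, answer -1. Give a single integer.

Step 1: cell (4,0)='T' (+5 fires, +2 burnt)
Step 2: cell (4,0)='F' (+5 fires, +5 burnt)
  -> target ignites at step 2
Step 3: cell (4,0)='.' (+5 fires, +5 burnt)
Step 4: cell (4,0)='.' (+5 fires, +5 burnt)
Step 5: cell (4,0)='.' (+3 fires, +5 burnt)
Step 6: cell (4,0)='.' (+1 fires, +3 burnt)
Step 7: cell (4,0)='.' (+0 fires, +1 burnt)
  fire out at step 7

2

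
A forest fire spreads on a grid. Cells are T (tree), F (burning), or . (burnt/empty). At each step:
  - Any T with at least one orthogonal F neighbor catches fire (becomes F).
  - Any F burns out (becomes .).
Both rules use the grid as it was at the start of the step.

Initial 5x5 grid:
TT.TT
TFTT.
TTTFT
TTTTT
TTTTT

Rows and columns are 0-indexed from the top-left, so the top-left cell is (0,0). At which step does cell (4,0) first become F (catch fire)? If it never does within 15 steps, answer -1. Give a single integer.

Step 1: cell (4,0)='T' (+8 fires, +2 burnt)
Step 2: cell (4,0)='T' (+7 fires, +8 burnt)
Step 3: cell (4,0)='T' (+5 fires, +7 burnt)
Step 4: cell (4,0)='F' (+1 fires, +5 burnt)
  -> target ignites at step 4
Step 5: cell (4,0)='.' (+0 fires, +1 burnt)
  fire out at step 5

4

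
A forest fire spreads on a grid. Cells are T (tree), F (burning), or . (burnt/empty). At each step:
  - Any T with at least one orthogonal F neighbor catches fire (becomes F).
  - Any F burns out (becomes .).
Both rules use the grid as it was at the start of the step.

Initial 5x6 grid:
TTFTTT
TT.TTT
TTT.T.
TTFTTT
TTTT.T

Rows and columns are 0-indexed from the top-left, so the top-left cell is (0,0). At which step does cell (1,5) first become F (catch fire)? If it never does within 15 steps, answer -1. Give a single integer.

Step 1: cell (1,5)='T' (+6 fires, +2 burnt)
Step 2: cell (1,5)='T' (+9 fires, +6 burnt)
Step 3: cell (1,5)='T' (+7 fires, +9 burnt)
Step 4: cell (1,5)='F' (+2 fires, +7 burnt)
  -> target ignites at step 4
Step 5: cell (1,5)='.' (+0 fires, +2 burnt)
  fire out at step 5

4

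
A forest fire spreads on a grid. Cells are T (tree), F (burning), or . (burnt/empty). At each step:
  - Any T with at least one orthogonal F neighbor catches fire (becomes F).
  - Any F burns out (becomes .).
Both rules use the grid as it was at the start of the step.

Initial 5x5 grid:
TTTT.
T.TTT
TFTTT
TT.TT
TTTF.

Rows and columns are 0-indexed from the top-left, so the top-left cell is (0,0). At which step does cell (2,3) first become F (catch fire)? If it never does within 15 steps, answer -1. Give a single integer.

Step 1: cell (2,3)='T' (+5 fires, +2 burnt)
Step 2: cell (2,3)='F' (+6 fires, +5 burnt)
  -> target ignites at step 2
Step 3: cell (2,3)='.' (+5 fires, +6 burnt)
Step 4: cell (2,3)='.' (+3 fires, +5 burnt)
Step 5: cell (2,3)='.' (+0 fires, +3 burnt)
  fire out at step 5

2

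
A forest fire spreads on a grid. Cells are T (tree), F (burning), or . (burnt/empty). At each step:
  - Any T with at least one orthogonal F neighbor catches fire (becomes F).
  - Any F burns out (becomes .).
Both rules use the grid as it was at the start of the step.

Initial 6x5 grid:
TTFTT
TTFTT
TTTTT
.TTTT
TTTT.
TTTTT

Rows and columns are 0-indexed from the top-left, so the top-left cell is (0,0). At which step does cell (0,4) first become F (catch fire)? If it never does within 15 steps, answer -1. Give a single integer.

Step 1: cell (0,4)='T' (+5 fires, +2 burnt)
Step 2: cell (0,4)='F' (+7 fires, +5 burnt)
  -> target ignites at step 2
Step 3: cell (0,4)='.' (+5 fires, +7 burnt)
Step 4: cell (0,4)='.' (+4 fires, +5 burnt)
Step 5: cell (0,4)='.' (+3 fires, +4 burnt)
Step 6: cell (0,4)='.' (+2 fires, +3 burnt)
Step 7: cell (0,4)='.' (+0 fires, +2 burnt)
  fire out at step 7

2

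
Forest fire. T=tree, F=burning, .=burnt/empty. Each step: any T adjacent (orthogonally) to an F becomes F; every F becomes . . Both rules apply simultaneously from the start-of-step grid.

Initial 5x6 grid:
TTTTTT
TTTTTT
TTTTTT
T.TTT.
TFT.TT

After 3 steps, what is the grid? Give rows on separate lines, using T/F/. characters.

Step 1: 2 trees catch fire, 1 burn out
  TTTTTT
  TTTTTT
  TTTTTT
  T.TTT.
  F.F.TT
Step 2: 2 trees catch fire, 2 burn out
  TTTTTT
  TTTTTT
  TTTTTT
  F.FTT.
  ....TT
Step 3: 3 trees catch fire, 2 burn out
  TTTTTT
  TTTTTT
  FTFTTT
  ...FT.
  ....TT

TTTTTT
TTTTTT
FTFTTT
...FT.
....TT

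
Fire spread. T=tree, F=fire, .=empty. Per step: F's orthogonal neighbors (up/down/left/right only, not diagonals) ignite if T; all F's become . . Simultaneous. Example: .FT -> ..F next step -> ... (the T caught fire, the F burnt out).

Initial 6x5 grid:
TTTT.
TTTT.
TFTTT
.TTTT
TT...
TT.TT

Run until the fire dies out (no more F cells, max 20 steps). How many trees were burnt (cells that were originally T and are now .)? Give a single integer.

Answer: 20

Derivation:
Step 1: +4 fires, +1 burnt (F count now 4)
Step 2: +6 fires, +4 burnt (F count now 6)
Step 3: +7 fires, +6 burnt (F count now 7)
Step 4: +3 fires, +7 burnt (F count now 3)
Step 5: +0 fires, +3 burnt (F count now 0)
Fire out after step 5
Initially T: 22, now '.': 28
Total burnt (originally-T cells now '.'): 20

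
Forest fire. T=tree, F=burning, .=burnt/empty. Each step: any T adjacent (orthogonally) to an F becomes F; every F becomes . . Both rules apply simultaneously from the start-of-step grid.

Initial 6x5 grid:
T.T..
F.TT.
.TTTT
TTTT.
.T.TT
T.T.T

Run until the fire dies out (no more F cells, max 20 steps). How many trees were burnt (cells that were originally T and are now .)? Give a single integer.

Step 1: +1 fires, +1 burnt (F count now 1)
Step 2: +0 fires, +1 burnt (F count now 0)
Fire out after step 2
Initially T: 18, now '.': 13
Total burnt (originally-T cells now '.'): 1

Answer: 1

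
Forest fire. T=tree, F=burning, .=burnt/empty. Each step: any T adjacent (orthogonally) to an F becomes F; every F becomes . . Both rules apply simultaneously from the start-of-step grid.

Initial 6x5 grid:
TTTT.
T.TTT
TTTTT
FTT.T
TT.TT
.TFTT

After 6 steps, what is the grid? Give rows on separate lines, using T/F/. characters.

Step 1: 5 trees catch fire, 2 burn out
  TTTT.
  T.TTT
  FTTTT
  .FT.T
  FT.TT
  .F.FT
Step 2: 6 trees catch fire, 5 burn out
  TTTT.
  F.TTT
  .FTTT
  ..F.T
  .F.FT
  ....F
Step 3: 3 trees catch fire, 6 burn out
  FTTT.
  ..TTT
  ..FTT
  ....T
  ....F
  .....
Step 4: 4 trees catch fire, 3 burn out
  .FTT.
  ..FTT
  ...FT
  ....F
  .....
  .....
Step 5: 3 trees catch fire, 4 burn out
  ..FT.
  ...FT
  ....F
  .....
  .....
  .....
Step 6: 2 trees catch fire, 3 burn out
  ...F.
  ....F
  .....
  .....
  .....
  .....

...F.
....F
.....
.....
.....
.....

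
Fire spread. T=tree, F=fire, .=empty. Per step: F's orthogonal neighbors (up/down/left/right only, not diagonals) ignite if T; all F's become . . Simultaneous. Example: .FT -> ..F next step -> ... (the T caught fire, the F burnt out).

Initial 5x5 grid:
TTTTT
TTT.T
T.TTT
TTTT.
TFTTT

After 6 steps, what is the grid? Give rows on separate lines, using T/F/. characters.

Step 1: 3 trees catch fire, 1 burn out
  TTTTT
  TTT.T
  T.TTT
  TFTT.
  F.FTT
Step 2: 3 trees catch fire, 3 burn out
  TTTTT
  TTT.T
  T.TTT
  F.FT.
  ...FT
Step 3: 4 trees catch fire, 3 burn out
  TTTTT
  TTT.T
  F.FTT
  ...F.
  ....F
Step 4: 3 trees catch fire, 4 burn out
  TTTTT
  FTF.T
  ...FT
  .....
  .....
Step 5: 4 trees catch fire, 3 burn out
  FTFTT
  .F..T
  ....F
  .....
  .....
Step 6: 3 trees catch fire, 4 burn out
  .F.FT
  ....F
  .....
  .....
  .....

.F.FT
....F
.....
.....
.....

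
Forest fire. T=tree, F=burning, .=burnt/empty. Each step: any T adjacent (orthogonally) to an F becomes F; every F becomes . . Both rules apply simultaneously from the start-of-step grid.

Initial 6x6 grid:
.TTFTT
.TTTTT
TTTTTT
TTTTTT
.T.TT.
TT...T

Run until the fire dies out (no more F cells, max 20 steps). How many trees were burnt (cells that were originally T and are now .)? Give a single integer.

Answer: 26

Derivation:
Step 1: +3 fires, +1 burnt (F count now 3)
Step 2: +5 fires, +3 burnt (F count now 5)
Step 3: +5 fires, +5 burnt (F count now 5)
Step 4: +5 fires, +5 burnt (F count now 5)
Step 5: +4 fires, +5 burnt (F count now 4)
Step 6: +2 fires, +4 burnt (F count now 2)
Step 7: +1 fires, +2 burnt (F count now 1)
Step 8: +1 fires, +1 burnt (F count now 1)
Step 9: +0 fires, +1 burnt (F count now 0)
Fire out after step 9
Initially T: 27, now '.': 35
Total burnt (originally-T cells now '.'): 26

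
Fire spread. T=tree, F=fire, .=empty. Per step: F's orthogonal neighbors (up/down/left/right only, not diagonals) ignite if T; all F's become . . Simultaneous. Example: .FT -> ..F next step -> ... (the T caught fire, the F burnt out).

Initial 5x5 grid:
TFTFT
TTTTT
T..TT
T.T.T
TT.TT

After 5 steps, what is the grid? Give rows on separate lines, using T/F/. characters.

Step 1: 5 trees catch fire, 2 burn out
  F.F.F
  TFTFT
  T..TT
  T.T.T
  TT.TT
Step 2: 4 trees catch fire, 5 burn out
  .....
  F.F.F
  T..FT
  T.T.T
  TT.TT
Step 3: 2 trees catch fire, 4 burn out
  .....
  .....
  F...F
  T.T.T
  TT.TT
Step 4: 2 trees catch fire, 2 burn out
  .....
  .....
  .....
  F.T.F
  TT.TT
Step 5: 2 trees catch fire, 2 burn out
  .....
  .....
  .....
  ..T..
  FT.TF

.....
.....
.....
..T..
FT.TF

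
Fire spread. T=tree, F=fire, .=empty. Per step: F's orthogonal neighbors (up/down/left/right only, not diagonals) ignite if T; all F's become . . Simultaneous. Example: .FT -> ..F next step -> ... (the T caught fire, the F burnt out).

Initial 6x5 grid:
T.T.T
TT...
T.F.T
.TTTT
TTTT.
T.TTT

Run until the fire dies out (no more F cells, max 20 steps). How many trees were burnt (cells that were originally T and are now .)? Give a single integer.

Answer: 13

Derivation:
Step 1: +1 fires, +1 burnt (F count now 1)
Step 2: +3 fires, +1 burnt (F count now 3)
Step 3: +4 fires, +3 burnt (F count now 4)
Step 4: +3 fires, +4 burnt (F count now 3)
Step 5: +2 fires, +3 burnt (F count now 2)
Step 6: +0 fires, +2 burnt (F count now 0)
Fire out after step 6
Initially T: 19, now '.': 24
Total burnt (originally-T cells now '.'): 13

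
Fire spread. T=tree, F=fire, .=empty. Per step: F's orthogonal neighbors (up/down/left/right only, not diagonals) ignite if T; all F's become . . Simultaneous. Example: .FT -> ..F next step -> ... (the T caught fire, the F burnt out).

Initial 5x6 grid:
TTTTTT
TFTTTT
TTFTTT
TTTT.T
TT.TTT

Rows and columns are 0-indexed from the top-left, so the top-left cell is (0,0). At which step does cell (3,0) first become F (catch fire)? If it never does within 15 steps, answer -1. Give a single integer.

Step 1: cell (3,0)='T' (+6 fires, +2 burnt)
Step 2: cell (3,0)='T' (+7 fires, +6 burnt)
Step 3: cell (3,0)='F' (+6 fires, +7 burnt)
  -> target ignites at step 3
Step 4: cell (3,0)='.' (+5 fires, +6 burnt)
Step 5: cell (3,0)='.' (+2 fires, +5 burnt)
Step 6: cell (3,0)='.' (+0 fires, +2 burnt)
  fire out at step 6

3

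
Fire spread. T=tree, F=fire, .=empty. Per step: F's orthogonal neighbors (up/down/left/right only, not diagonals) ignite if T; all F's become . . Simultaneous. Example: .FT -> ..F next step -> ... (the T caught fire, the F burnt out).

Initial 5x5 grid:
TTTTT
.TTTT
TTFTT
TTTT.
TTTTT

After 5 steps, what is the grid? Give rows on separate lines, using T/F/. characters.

Step 1: 4 trees catch fire, 1 burn out
  TTTTT
  .TFTT
  TF.FT
  TTFT.
  TTTTT
Step 2: 8 trees catch fire, 4 burn out
  TTFTT
  .F.FT
  F...F
  TF.F.
  TTFTT
Step 3: 6 trees catch fire, 8 burn out
  TF.FT
  ....F
  .....
  F....
  TF.FT
Step 4: 4 trees catch fire, 6 burn out
  F...F
  .....
  .....
  .....
  F...F
Step 5: 0 trees catch fire, 4 burn out
  .....
  .....
  .....
  .....
  .....

.....
.....
.....
.....
.....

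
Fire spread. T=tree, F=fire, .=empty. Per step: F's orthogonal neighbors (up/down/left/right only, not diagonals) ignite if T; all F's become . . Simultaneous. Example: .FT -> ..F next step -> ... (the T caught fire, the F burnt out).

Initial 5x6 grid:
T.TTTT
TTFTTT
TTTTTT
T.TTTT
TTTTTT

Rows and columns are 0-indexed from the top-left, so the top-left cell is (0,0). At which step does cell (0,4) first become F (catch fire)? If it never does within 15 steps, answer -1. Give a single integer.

Step 1: cell (0,4)='T' (+4 fires, +1 burnt)
Step 2: cell (0,4)='T' (+6 fires, +4 burnt)
Step 3: cell (0,4)='F' (+7 fires, +6 burnt)
  -> target ignites at step 3
Step 4: cell (0,4)='.' (+6 fires, +7 burnt)
Step 5: cell (0,4)='.' (+3 fires, +6 burnt)
Step 6: cell (0,4)='.' (+1 fires, +3 burnt)
Step 7: cell (0,4)='.' (+0 fires, +1 burnt)
  fire out at step 7

3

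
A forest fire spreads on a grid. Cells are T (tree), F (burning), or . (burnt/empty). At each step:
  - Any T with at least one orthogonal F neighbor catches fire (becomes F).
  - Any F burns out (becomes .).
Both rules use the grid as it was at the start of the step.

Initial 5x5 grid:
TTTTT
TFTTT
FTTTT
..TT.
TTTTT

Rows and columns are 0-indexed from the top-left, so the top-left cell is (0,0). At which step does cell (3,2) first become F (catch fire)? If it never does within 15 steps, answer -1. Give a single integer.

Step 1: cell (3,2)='T' (+4 fires, +2 burnt)
Step 2: cell (3,2)='T' (+4 fires, +4 burnt)
Step 3: cell (3,2)='F' (+4 fires, +4 burnt)
  -> target ignites at step 3
Step 4: cell (3,2)='.' (+4 fires, +4 burnt)
Step 5: cell (3,2)='.' (+2 fires, +4 burnt)
Step 6: cell (3,2)='.' (+2 fires, +2 burnt)
Step 7: cell (3,2)='.' (+0 fires, +2 burnt)
  fire out at step 7

3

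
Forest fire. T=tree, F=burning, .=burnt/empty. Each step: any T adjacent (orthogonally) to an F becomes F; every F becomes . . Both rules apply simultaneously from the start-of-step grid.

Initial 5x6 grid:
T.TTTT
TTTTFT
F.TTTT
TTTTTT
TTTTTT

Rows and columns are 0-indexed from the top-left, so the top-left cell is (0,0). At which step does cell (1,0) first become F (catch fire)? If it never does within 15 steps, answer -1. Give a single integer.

Step 1: cell (1,0)='F' (+6 fires, +2 burnt)
  -> target ignites at step 1
Step 2: cell (1,0)='.' (+10 fires, +6 burnt)
Step 3: cell (1,0)='.' (+7 fires, +10 burnt)
Step 4: cell (1,0)='.' (+3 fires, +7 burnt)
Step 5: cell (1,0)='.' (+0 fires, +3 burnt)
  fire out at step 5

1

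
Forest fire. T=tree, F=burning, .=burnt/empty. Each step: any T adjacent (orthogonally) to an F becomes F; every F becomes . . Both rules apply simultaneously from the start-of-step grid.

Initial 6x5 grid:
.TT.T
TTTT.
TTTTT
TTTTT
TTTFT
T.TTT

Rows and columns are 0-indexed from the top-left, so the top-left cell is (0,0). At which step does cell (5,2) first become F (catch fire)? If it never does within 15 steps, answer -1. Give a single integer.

Step 1: cell (5,2)='T' (+4 fires, +1 burnt)
Step 2: cell (5,2)='F' (+6 fires, +4 burnt)
  -> target ignites at step 2
Step 3: cell (5,2)='.' (+5 fires, +6 burnt)
Step 4: cell (5,2)='.' (+4 fires, +5 burnt)
Step 5: cell (5,2)='.' (+3 fires, +4 burnt)
Step 6: cell (5,2)='.' (+2 fires, +3 burnt)
Step 7: cell (5,2)='.' (+0 fires, +2 burnt)
  fire out at step 7

2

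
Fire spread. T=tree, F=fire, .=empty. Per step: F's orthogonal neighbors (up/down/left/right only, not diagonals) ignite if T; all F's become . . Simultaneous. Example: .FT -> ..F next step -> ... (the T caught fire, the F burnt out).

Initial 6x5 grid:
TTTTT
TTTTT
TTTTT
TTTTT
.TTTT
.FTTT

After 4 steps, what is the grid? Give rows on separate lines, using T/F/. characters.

Step 1: 2 trees catch fire, 1 burn out
  TTTTT
  TTTTT
  TTTTT
  TTTTT
  .FTTT
  ..FTT
Step 2: 3 trees catch fire, 2 burn out
  TTTTT
  TTTTT
  TTTTT
  TFTTT
  ..FTT
  ...FT
Step 3: 5 trees catch fire, 3 burn out
  TTTTT
  TTTTT
  TFTTT
  F.FTT
  ...FT
  ....F
Step 4: 5 trees catch fire, 5 burn out
  TTTTT
  TFTTT
  F.FTT
  ...FT
  ....F
  .....

TTTTT
TFTTT
F.FTT
...FT
....F
.....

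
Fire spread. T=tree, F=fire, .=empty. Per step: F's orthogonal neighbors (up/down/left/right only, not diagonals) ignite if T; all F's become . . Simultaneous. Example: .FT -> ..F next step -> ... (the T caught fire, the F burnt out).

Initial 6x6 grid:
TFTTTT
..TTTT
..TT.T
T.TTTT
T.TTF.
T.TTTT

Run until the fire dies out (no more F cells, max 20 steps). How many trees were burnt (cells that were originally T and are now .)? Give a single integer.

Step 1: +5 fires, +2 burnt (F count now 5)
Step 2: +7 fires, +5 burnt (F count now 7)
Step 3: +7 fires, +7 burnt (F count now 7)
Step 4: +3 fires, +7 burnt (F count now 3)
Step 5: +0 fires, +3 burnt (F count now 0)
Fire out after step 5
Initially T: 25, now '.': 33
Total burnt (originally-T cells now '.'): 22

Answer: 22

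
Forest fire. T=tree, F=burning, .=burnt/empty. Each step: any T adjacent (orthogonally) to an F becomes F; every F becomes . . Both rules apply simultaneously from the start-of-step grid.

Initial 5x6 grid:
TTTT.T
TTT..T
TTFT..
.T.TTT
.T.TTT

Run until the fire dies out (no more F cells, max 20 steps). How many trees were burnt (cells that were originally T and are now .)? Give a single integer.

Answer: 18

Derivation:
Step 1: +3 fires, +1 burnt (F count now 3)
Step 2: +5 fires, +3 burnt (F count now 5)
Step 3: +6 fires, +5 burnt (F count now 6)
Step 4: +3 fires, +6 burnt (F count now 3)
Step 5: +1 fires, +3 burnt (F count now 1)
Step 6: +0 fires, +1 burnt (F count now 0)
Fire out after step 6
Initially T: 20, now '.': 28
Total burnt (originally-T cells now '.'): 18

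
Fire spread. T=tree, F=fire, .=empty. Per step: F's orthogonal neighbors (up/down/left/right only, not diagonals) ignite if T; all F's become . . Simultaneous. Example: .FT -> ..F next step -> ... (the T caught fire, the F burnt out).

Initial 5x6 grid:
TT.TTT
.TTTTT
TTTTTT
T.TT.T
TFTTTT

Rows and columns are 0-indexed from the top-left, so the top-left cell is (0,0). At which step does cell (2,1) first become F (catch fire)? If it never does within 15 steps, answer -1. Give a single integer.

Step 1: cell (2,1)='T' (+2 fires, +1 burnt)
Step 2: cell (2,1)='T' (+3 fires, +2 burnt)
Step 3: cell (2,1)='T' (+4 fires, +3 burnt)
Step 4: cell (2,1)='F' (+4 fires, +4 burnt)
  -> target ignites at step 4
Step 5: cell (2,1)='.' (+4 fires, +4 burnt)
Step 6: cell (2,1)='.' (+4 fires, +4 burnt)
Step 7: cell (2,1)='.' (+3 fires, +4 burnt)
Step 8: cell (2,1)='.' (+1 fires, +3 burnt)
Step 9: cell (2,1)='.' (+0 fires, +1 burnt)
  fire out at step 9

4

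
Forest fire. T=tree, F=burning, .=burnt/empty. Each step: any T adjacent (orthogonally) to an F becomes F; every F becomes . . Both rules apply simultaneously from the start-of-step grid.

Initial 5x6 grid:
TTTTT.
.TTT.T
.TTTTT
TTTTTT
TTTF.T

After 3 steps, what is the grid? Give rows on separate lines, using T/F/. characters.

Step 1: 2 trees catch fire, 1 burn out
  TTTTT.
  .TTT.T
  .TTTTT
  TTTFTT
  TTF..T
Step 2: 4 trees catch fire, 2 burn out
  TTTTT.
  .TTT.T
  .TTFTT
  TTF.FT
  TF...T
Step 3: 6 trees catch fire, 4 burn out
  TTTTT.
  .TTF.T
  .TF.FT
  TF...F
  F....T

TTTTT.
.TTF.T
.TF.FT
TF...F
F....T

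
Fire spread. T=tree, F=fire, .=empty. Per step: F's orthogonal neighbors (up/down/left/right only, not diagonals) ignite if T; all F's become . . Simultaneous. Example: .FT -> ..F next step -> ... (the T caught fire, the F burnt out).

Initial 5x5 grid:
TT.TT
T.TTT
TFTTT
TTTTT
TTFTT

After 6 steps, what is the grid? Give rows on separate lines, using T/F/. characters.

Step 1: 6 trees catch fire, 2 burn out
  TT.TT
  T.TTT
  F.FTT
  TFFTT
  TF.FT
Step 2: 7 trees catch fire, 6 burn out
  TT.TT
  F.FTT
  ...FT
  F..FT
  F...F
Step 3: 4 trees catch fire, 7 burn out
  FT.TT
  ...FT
  ....F
  ....F
  .....
Step 4: 3 trees catch fire, 4 burn out
  .F.FT
  ....F
  .....
  .....
  .....
Step 5: 1 trees catch fire, 3 burn out
  ....F
  .....
  .....
  .....
  .....
Step 6: 0 trees catch fire, 1 burn out
  .....
  .....
  .....
  .....
  .....

.....
.....
.....
.....
.....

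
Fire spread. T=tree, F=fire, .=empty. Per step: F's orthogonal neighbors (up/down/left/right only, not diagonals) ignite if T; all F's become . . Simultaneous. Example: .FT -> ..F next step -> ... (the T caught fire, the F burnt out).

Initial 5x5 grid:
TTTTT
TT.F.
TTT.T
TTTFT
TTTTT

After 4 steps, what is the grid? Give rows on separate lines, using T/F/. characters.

Step 1: 4 trees catch fire, 2 burn out
  TTTFT
  TT...
  TTT.T
  TTF.F
  TTTFT
Step 2: 7 trees catch fire, 4 burn out
  TTF.F
  TT...
  TTF.F
  TF...
  TTF.F
Step 3: 4 trees catch fire, 7 burn out
  TF...
  TT...
  TF...
  F....
  TF...
Step 4: 4 trees catch fire, 4 burn out
  F....
  TF...
  F....
  .....
  F....

F....
TF...
F....
.....
F....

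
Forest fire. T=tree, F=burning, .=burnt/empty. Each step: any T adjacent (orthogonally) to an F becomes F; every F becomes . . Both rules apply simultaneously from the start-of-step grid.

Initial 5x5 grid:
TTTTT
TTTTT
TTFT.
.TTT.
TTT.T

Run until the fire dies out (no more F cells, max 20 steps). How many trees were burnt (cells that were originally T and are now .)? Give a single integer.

Step 1: +4 fires, +1 burnt (F count now 4)
Step 2: +7 fires, +4 burnt (F count now 7)
Step 3: +5 fires, +7 burnt (F count now 5)
Step 4: +3 fires, +5 burnt (F count now 3)
Step 5: +0 fires, +3 burnt (F count now 0)
Fire out after step 5
Initially T: 20, now '.': 24
Total burnt (originally-T cells now '.'): 19

Answer: 19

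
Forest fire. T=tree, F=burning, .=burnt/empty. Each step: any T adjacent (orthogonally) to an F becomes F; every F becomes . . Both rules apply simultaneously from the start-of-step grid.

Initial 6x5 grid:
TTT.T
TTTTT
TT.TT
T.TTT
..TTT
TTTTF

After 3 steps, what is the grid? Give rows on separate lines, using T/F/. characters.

Step 1: 2 trees catch fire, 1 burn out
  TTT.T
  TTTTT
  TT.TT
  T.TTT
  ..TTF
  TTTF.
Step 2: 3 trees catch fire, 2 burn out
  TTT.T
  TTTTT
  TT.TT
  T.TTF
  ..TF.
  TTF..
Step 3: 4 trees catch fire, 3 burn out
  TTT.T
  TTTTT
  TT.TF
  T.TF.
  ..F..
  TF...

TTT.T
TTTTT
TT.TF
T.TF.
..F..
TF...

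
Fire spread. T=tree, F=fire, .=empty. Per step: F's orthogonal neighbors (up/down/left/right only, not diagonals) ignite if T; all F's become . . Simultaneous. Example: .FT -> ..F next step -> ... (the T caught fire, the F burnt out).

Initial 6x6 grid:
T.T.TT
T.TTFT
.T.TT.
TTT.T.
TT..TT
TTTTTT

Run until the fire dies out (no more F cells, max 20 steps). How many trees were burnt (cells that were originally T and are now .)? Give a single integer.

Step 1: +4 fires, +1 burnt (F count now 4)
Step 2: +4 fires, +4 burnt (F count now 4)
Step 3: +2 fires, +4 burnt (F count now 2)
Step 4: +2 fires, +2 burnt (F count now 2)
Step 5: +2 fires, +2 burnt (F count now 2)
Step 6: +1 fires, +2 burnt (F count now 1)
Step 7: +1 fires, +1 burnt (F count now 1)
Step 8: +2 fires, +1 burnt (F count now 2)
Step 9: +2 fires, +2 burnt (F count now 2)
Step 10: +3 fires, +2 burnt (F count now 3)
Step 11: +0 fires, +3 burnt (F count now 0)
Fire out after step 11
Initially T: 25, now '.': 34
Total burnt (originally-T cells now '.'): 23

Answer: 23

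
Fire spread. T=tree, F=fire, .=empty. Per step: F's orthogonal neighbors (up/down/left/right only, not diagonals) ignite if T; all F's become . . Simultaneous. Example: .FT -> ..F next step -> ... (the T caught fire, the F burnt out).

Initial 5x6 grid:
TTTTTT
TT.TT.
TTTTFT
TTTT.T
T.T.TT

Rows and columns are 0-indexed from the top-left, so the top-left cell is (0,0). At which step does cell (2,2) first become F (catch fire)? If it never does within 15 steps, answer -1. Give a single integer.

Step 1: cell (2,2)='T' (+3 fires, +1 burnt)
Step 2: cell (2,2)='F' (+5 fires, +3 burnt)
  -> target ignites at step 2
Step 3: cell (2,2)='.' (+5 fires, +5 burnt)
Step 4: cell (2,2)='.' (+6 fires, +5 burnt)
Step 5: cell (2,2)='.' (+3 fires, +6 burnt)
Step 6: cell (2,2)='.' (+2 fires, +3 burnt)
Step 7: cell (2,2)='.' (+0 fires, +2 burnt)
  fire out at step 7

2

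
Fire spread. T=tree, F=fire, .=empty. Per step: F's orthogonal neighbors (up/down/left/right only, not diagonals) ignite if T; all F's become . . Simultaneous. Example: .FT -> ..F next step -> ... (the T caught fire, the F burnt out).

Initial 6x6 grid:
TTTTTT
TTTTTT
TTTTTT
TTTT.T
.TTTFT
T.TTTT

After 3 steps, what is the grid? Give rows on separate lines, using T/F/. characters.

Step 1: 3 trees catch fire, 1 burn out
  TTTTTT
  TTTTTT
  TTTTTT
  TTTT.T
  .TTF.F
  T.TTFT
Step 2: 5 trees catch fire, 3 burn out
  TTTTTT
  TTTTTT
  TTTTTT
  TTTF.F
  .TF...
  T.TF.F
Step 3: 5 trees catch fire, 5 burn out
  TTTTTT
  TTTTTT
  TTTFTF
  TTF...
  .F....
  T.F...

TTTTTT
TTTTTT
TTTFTF
TTF...
.F....
T.F...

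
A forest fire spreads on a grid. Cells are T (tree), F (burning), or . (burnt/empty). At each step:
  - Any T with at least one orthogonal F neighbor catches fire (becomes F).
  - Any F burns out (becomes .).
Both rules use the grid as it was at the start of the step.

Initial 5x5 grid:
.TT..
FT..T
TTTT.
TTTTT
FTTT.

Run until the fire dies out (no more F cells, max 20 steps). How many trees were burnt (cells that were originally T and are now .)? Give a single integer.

Answer: 15

Derivation:
Step 1: +4 fires, +2 burnt (F count now 4)
Step 2: +4 fires, +4 burnt (F count now 4)
Step 3: +4 fires, +4 burnt (F count now 4)
Step 4: +2 fires, +4 burnt (F count now 2)
Step 5: +1 fires, +2 burnt (F count now 1)
Step 6: +0 fires, +1 burnt (F count now 0)
Fire out after step 6
Initially T: 16, now '.': 24
Total burnt (originally-T cells now '.'): 15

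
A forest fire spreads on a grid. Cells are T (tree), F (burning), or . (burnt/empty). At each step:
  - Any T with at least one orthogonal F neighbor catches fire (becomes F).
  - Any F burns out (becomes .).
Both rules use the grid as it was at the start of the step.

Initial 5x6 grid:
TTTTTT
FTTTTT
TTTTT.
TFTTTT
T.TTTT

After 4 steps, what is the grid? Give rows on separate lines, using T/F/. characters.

Step 1: 6 trees catch fire, 2 burn out
  FTTTTT
  .FTTTT
  FFTTT.
  F.FTTT
  T.TTTT
Step 2: 6 trees catch fire, 6 burn out
  .FTTTT
  ..FTTT
  ..FTT.
  ...FTT
  F.FTTT
Step 3: 5 trees catch fire, 6 burn out
  ..FTTT
  ...FTT
  ...FT.
  ....FT
  ...FTT
Step 4: 5 trees catch fire, 5 burn out
  ...FTT
  ....FT
  ....F.
  .....F
  ....FT

...FTT
....FT
....F.
.....F
....FT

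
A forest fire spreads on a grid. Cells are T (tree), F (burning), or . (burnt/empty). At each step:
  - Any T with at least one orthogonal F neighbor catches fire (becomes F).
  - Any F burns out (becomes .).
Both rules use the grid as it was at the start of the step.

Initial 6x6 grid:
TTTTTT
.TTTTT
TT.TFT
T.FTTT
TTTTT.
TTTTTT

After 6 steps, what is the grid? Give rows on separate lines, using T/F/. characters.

Step 1: 6 trees catch fire, 2 burn out
  TTTTTT
  .TTTFT
  TT.F.F
  T..FFT
  TTFTT.
  TTTTTT
Step 2: 8 trees catch fire, 6 burn out
  TTTTFT
  .TTF.F
  TT....
  T....F
  TF.FF.
  TTFTTT
Step 3: 7 trees catch fire, 8 burn out
  TTTF.F
  .TF...
  TT....
  T.....
  F.....
  TF.FFT
Step 4: 5 trees catch fire, 7 burn out
  TTF...
  .F....
  TT....
  F.....
  ......
  F....F
Step 5: 3 trees catch fire, 5 burn out
  TF....
  ......
  FF....
  ......
  ......
  ......
Step 6: 1 trees catch fire, 3 burn out
  F.....
  ......
  ......
  ......
  ......
  ......

F.....
......
......
......
......
......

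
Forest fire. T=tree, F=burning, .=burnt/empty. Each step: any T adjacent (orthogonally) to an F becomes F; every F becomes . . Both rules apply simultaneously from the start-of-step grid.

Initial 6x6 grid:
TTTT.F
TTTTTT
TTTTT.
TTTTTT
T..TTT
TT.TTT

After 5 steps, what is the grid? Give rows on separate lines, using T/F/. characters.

Step 1: 1 trees catch fire, 1 burn out
  TTTT..
  TTTTTF
  TTTTT.
  TTTTTT
  T..TTT
  TT.TTT
Step 2: 1 trees catch fire, 1 burn out
  TTTT..
  TTTTF.
  TTTTT.
  TTTTTT
  T..TTT
  TT.TTT
Step 3: 2 trees catch fire, 1 burn out
  TTTT..
  TTTF..
  TTTTF.
  TTTTTT
  T..TTT
  TT.TTT
Step 4: 4 trees catch fire, 2 burn out
  TTTF..
  TTF...
  TTTF..
  TTTTFT
  T..TTT
  TT.TTT
Step 5: 6 trees catch fire, 4 burn out
  TTF...
  TF....
  TTF...
  TTTF.F
  T..TFT
  TT.TTT

TTF...
TF....
TTF...
TTTF.F
T..TFT
TT.TTT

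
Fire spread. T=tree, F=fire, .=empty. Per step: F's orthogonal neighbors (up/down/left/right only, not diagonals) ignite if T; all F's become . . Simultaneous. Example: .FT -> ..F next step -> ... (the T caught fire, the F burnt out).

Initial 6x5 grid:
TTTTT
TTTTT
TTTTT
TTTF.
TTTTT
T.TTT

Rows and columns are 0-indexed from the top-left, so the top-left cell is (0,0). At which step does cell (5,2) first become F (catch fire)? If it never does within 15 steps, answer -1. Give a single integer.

Step 1: cell (5,2)='T' (+3 fires, +1 burnt)
Step 2: cell (5,2)='T' (+7 fires, +3 burnt)
Step 3: cell (5,2)='F' (+8 fires, +7 burnt)
  -> target ignites at step 3
Step 4: cell (5,2)='.' (+5 fires, +8 burnt)
Step 5: cell (5,2)='.' (+3 fires, +5 burnt)
Step 6: cell (5,2)='.' (+1 fires, +3 burnt)
Step 7: cell (5,2)='.' (+0 fires, +1 burnt)
  fire out at step 7

3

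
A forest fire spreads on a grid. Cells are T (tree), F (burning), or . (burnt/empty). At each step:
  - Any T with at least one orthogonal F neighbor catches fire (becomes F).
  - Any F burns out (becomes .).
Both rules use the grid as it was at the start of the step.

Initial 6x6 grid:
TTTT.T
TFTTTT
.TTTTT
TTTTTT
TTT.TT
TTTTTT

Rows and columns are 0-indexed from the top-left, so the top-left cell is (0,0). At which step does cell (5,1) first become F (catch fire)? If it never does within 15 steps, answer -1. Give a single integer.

Step 1: cell (5,1)='T' (+4 fires, +1 burnt)
Step 2: cell (5,1)='T' (+5 fires, +4 burnt)
Step 3: cell (5,1)='T' (+6 fires, +5 burnt)
Step 4: cell (5,1)='F' (+6 fires, +6 burnt)
  -> target ignites at step 4
Step 5: cell (5,1)='.' (+5 fires, +6 burnt)
Step 6: cell (5,1)='.' (+3 fires, +5 burnt)
Step 7: cell (5,1)='.' (+2 fires, +3 burnt)
Step 8: cell (5,1)='.' (+1 fires, +2 burnt)
Step 9: cell (5,1)='.' (+0 fires, +1 burnt)
  fire out at step 9

4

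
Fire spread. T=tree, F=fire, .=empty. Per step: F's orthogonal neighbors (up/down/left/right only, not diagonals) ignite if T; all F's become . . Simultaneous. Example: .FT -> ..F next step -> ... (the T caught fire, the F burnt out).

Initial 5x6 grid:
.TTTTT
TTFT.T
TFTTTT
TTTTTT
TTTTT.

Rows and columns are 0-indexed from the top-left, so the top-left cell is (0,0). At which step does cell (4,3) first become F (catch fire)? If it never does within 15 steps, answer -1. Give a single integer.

Step 1: cell (4,3)='T' (+6 fires, +2 burnt)
Step 2: cell (4,3)='T' (+7 fires, +6 burnt)
Step 3: cell (4,3)='T' (+5 fires, +7 burnt)
Step 4: cell (4,3)='F' (+4 fires, +5 burnt)
  -> target ignites at step 4
Step 5: cell (4,3)='.' (+3 fires, +4 burnt)
Step 6: cell (4,3)='.' (+0 fires, +3 burnt)
  fire out at step 6

4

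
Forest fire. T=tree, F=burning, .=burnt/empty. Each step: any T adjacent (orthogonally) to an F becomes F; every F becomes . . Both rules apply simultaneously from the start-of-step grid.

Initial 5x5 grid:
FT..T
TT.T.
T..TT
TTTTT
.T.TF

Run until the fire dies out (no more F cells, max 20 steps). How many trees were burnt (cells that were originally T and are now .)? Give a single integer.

Answer: 14

Derivation:
Step 1: +4 fires, +2 burnt (F count now 4)
Step 2: +4 fires, +4 burnt (F count now 4)
Step 3: +3 fires, +4 burnt (F count now 3)
Step 4: +2 fires, +3 burnt (F count now 2)
Step 5: +1 fires, +2 burnt (F count now 1)
Step 6: +0 fires, +1 burnt (F count now 0)
Fire out after step 6
Initially T: 15, now '.': 24
Total burnt (originally-T cells now '.'): 14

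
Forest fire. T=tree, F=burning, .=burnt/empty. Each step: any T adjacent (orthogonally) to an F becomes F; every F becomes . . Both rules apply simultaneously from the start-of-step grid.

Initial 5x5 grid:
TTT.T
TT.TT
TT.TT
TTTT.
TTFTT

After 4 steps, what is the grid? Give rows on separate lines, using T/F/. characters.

Step 1: 3 trees catch fire, 1 burn out
  TTT.T
  TT.TT
  TT.TT
  TTFT.
  TF.FT
Step 2: 4 trees catch fire, 3 burn out
  TTT.T
  TT.TT
  TT.TT
  TF.F.
  F...F
Step 3: 3 trees catch fire, 4 burn out
  TTT.T
  TT.TT
  TF.FT
  F....
  .....
Step 4: 4 trees catch fire, 3 burn out
  TTT.T
  TF.FT
  F...F
  .....
  .....

TTT.T
TF.FT
F...F
.....
.....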